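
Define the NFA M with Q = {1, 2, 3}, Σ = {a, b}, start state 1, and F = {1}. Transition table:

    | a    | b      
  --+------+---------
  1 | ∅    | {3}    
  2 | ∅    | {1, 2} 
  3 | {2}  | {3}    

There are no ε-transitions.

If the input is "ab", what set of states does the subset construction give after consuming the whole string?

∅

Start in {1}.
Read 'a': {1} → ∅.
The set is empty and remains empty for the remaining 1 symbol.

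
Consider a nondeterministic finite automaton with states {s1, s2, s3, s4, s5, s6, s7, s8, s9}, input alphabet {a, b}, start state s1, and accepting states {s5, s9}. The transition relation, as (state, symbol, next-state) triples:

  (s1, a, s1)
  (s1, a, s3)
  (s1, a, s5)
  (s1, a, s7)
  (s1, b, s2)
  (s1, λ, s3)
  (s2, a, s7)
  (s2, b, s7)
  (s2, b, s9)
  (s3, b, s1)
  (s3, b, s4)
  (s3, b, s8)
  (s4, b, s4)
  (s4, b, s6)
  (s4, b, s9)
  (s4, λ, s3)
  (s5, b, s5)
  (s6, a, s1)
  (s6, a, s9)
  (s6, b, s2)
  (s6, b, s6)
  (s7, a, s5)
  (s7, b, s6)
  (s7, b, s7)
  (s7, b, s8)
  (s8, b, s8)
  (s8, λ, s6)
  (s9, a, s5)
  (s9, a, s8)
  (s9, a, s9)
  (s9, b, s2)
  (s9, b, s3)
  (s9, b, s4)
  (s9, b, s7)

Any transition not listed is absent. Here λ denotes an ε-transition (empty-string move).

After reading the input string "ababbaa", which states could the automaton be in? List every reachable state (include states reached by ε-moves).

{s1, s3, s5, s6, s7, s8, s9}

Start: ε-closure({s1}) = {s1, s3}.
Read 'a': s1→{s1, s3, s5, s7}, s3→∅; now {s1, s3, s5, s7}.
Read 'b': s1→{s2}, s3→{s1, s4, s8}, s5→{s5}, s7→{s6, s7, s8}; union {s1, s2, s4, s5, s6, s7, s8}; ε-closure = {s1, s2, s3, s4, s5, s6, s7, s8}.
Read 'a': s1→{s1, s3, s5, s7}, s2→{s7}, s3→∅, s4→∅, s5→∅, s6→{s1, s9}, s7→{s5}, s8→∅; now {s1, s3, s5, s7, s9}.
Read 'b': s1→{s2}, s3→{s1, s4, s8}, s5→{s5}, s7→{s6, s7, s8}, s9→{s2, s3, s4, s7}; now {s1, s2, s3, s4, s5, s6, s7, s8}.
Read 'b': s1→{s2}, s2→{s7, s9}, s3→{s1, s4, s8}, s4→{s4, s6, s9}, s5→{s5}, s6→{s2, s6}, s7→{s6, s7, s8}, s8→{s8}; union {s1, s2, s4, s5, s6, s7, s8, s9}; ε-closure = {s1, s2, s3, s4, s5, s6, s7, s8, s9}.
Read 'a': s1→{s1, s3, s5, s7}, s2→{s7}, s3→∅, s4→∅, s5→∅, s6→{s1, s9}, s7→{s5}, s8→∅, s9→{s5, s8, s9}; union {s1, s3, s5, s7, s8, s9}; ε-closure = {s1, s3, s5, s6, s7, s8, s9}.
Read 'a': s1→{s1, s3, s5, s7}, s3→∅, s5→∅, s6→{s1, s9}, s7→{s5}, s8→∅, s9→{s5, s8, s9}; union {s1, s3, s5, s7, s8, s9}; ε-closure = {s1, s3, s5, s6, s7, s8, s9}.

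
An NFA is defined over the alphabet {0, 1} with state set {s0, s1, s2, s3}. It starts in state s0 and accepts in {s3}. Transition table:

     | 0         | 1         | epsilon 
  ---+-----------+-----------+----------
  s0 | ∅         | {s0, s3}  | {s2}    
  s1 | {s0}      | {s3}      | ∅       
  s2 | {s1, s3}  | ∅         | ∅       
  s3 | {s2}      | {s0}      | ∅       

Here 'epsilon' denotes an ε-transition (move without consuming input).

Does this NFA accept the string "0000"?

No

Start: ε-closure({s0}) = {s0, s2}.
Read '0': s0→∅, s2→{s1, s3}; now {s1, s3}.
Read '0': s1→{s0}, s3→{s2}; now {s0, s2}.
Read '0': s0→∅, s2→{s1, s3}; now {s1, s3}.
Read '0': s1→{s0}, s3→{s2}; now {s0, s2}.
The final set {s0, s2} contains no accepting state.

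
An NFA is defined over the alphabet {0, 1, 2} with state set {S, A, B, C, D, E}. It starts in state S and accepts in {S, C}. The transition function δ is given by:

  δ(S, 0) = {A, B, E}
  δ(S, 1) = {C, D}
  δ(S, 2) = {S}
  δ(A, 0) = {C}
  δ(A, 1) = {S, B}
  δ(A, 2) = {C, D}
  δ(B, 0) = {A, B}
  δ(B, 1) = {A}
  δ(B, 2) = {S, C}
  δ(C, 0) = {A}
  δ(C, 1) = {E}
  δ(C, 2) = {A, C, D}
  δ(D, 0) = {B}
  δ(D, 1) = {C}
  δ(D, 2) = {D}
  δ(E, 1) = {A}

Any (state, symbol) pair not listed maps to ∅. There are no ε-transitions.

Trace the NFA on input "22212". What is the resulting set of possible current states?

{A, C, D}

Start in {S}.
Read '2': {S} → {S}.
Read '2': {S} → {S}.
Read '2': {S} → {S}.
Read '1': {S} → {C, D}.
Read '2': {C, D} → {A, C, D}.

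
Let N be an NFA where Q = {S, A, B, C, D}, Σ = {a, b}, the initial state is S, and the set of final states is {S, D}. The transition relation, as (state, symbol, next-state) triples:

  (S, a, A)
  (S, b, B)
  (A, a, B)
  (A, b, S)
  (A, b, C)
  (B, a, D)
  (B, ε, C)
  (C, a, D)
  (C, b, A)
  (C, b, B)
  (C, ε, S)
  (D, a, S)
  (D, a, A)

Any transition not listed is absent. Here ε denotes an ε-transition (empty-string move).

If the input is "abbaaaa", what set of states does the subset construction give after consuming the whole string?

{S, A, B, C, D}

Start in {S}.
Read 'a': S→{A}; now {A}.
Read 'b': A→{S, C}; now {S, C}.
Read 'b': S→{B}, C→{A, B}; union {A, B}; ε-closure = {S, A, B, C}.
Read 'a': S→{A}, A→{B}, B→{D}, C→{D}; union {A, B, D}; ε-closure = {S, A, B, C, D}.
Read 'a': S→{A}, A→{B}, B→{D}, C→{D}, D→{S, A}; union {S, A, B, D}; ε-closure = {S, A, B, C, D}.
Read 'a': S→{A}, A→{B}, B→{D}, C→{D}, D→{S, A}; union {S, A, B, D}; ε-closure = {S, A, B, C, D}.
Read 'a': S→{A}, A→{B}, B→{D}, C→{D}, D→{S, A}; union {S, A, B, D}; ε-closure = {S, A, B, C, D}.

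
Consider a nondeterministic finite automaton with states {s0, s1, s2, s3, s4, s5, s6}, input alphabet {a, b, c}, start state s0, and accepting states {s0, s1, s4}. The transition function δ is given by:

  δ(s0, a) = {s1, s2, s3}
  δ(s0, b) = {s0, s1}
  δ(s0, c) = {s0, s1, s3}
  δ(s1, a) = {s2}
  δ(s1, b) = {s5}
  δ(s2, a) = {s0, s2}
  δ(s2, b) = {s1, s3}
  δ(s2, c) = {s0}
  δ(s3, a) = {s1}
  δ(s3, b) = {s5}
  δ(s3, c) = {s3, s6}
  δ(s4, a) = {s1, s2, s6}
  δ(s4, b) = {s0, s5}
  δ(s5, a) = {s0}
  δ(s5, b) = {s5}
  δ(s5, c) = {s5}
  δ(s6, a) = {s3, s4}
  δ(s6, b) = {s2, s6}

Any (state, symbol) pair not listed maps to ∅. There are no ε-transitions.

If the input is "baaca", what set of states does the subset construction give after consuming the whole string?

Start in {s0}.
Read 'b': {s0} → {s0, s1}.
Read 'a': {s0, s1} → {s1, s2, s3}.
Read 'a': {s1, s2, s3} → {s0, s1, s2}.
Read 'c': {s0, s1, s2} → {s0, s1, s3}.
Read 'a': {s0, s1, s3} → {s1, s2, s3}.

{s1, s2, s3}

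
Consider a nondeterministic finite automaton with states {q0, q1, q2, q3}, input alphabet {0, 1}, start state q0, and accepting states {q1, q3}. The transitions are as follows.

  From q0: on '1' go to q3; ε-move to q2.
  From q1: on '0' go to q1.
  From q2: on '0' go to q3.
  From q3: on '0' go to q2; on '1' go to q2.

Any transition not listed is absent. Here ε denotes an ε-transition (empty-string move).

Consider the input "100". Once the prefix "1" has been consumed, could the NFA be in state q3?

Start: ε-closure({q0}) = {q0, q2}.
Read '1': q0→{q3}, q2→∅; now {q3}.
State q3 is in {q3}.

Yes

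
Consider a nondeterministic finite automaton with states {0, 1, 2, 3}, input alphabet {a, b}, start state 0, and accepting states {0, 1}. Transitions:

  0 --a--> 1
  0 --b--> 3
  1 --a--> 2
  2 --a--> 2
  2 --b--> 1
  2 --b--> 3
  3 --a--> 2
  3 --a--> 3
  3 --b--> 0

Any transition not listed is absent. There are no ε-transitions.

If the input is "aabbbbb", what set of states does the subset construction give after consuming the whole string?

{3}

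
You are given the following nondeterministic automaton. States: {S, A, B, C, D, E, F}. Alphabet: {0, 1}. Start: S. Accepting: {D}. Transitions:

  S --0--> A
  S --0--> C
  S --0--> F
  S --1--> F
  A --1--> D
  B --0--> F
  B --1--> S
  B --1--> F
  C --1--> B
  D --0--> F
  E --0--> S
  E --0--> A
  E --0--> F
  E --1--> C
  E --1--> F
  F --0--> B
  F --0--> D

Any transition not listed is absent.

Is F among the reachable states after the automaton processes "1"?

Start in {S}.
Read '1': {S} → {F}.
State F is in {F}.

Yes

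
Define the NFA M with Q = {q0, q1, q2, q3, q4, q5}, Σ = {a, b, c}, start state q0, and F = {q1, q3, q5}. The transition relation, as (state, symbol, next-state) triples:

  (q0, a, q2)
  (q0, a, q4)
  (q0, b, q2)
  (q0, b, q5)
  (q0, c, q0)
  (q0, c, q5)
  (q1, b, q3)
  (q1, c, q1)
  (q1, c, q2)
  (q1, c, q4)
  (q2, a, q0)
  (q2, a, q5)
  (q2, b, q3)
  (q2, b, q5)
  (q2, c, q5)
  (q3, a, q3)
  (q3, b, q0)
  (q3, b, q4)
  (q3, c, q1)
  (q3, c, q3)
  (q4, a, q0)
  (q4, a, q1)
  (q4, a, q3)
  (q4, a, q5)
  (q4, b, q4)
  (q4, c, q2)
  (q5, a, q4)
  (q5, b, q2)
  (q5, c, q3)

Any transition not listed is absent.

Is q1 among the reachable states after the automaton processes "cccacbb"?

No

Start in {q0}.
Read 'c': q0→{q0, q5}; now {q0, q5}.
Read 'c': q0→{q0, q5}, q5→{q3}; now {q0, q3, q5}.
Read 'c': q0→{q0, q5}, q3→{q1, q3}, q5→{q3}; now {q0, q1, q3, q5}.
Read 'a': q0→{q2, q4}, q1→∅, q3→{q3}, q5→{q4}; now {q2, q3, q4}.
Read 'c': q2→{q5}, q3→{q1, q3}, q4→{q2}; now {q1, q2, q3, q5}.
Read 'b': q1→{q3}, q2→{q3, q5}, q3→{q0, q4}, q5→{q2}; now {q0, q2, q3, q4, q5}.
Read 'b': q0→{q2, q5}, q2→{q3, q5}, q3→{q0, q4}, q4→{q4}, q5→{q2}; now {q0, q2, q3, q4, q5}.
State q1 is not in {q0, q2, q3, q4, q5}.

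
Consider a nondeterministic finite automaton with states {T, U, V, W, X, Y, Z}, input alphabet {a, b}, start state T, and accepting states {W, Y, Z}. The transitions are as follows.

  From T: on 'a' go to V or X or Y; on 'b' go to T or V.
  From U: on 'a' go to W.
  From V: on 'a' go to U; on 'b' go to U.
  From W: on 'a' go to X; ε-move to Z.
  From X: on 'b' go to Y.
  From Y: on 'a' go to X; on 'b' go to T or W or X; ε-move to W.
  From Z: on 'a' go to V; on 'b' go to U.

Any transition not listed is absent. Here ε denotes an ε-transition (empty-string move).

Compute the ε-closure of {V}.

{V}

Begin with {V}.
No ε-moves leave this set, so the closure equals the set itself.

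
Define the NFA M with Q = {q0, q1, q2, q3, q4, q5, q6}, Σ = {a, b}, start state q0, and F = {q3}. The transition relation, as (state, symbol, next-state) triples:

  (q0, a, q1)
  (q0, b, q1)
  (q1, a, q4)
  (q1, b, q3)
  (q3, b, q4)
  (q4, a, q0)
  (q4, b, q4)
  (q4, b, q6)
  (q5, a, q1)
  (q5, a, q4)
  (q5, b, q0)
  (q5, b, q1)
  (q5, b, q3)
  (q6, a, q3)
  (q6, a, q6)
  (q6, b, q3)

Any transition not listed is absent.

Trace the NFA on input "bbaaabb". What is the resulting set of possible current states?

∅

Start in {q0}.
Read 'b': q0→{q1}; now {q1}.
Read 'b': q1→{q3}; now {q3}.
Read 'a': q3→∅; now ∅.
The set is empty and remains empty for the remaining 4 symbols.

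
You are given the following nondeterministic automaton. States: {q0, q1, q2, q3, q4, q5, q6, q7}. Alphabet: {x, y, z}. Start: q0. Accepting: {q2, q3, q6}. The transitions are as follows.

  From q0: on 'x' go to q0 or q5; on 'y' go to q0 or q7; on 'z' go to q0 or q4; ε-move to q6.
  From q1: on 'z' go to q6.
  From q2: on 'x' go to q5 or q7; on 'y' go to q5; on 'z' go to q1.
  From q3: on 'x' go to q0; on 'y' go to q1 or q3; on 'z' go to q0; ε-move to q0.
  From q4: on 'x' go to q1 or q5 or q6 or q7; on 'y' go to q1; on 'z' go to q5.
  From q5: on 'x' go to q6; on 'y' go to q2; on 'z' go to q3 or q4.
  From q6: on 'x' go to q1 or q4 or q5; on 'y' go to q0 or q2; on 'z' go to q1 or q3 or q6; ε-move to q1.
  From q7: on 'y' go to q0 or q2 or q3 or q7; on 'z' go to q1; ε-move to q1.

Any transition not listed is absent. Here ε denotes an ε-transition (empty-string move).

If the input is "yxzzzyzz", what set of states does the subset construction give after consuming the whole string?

Start: ε-closure({q0}) = {q0, q1, q6}.
Read 'y': q0→{q0, q7}, q1→∅, q6→{q0, q2}; union {q0, q2, q7}; ε-closure = {q0, q1, q2, q6, q7}.
Read 'x': q0→{q0, q5}, q1→∅, q2→{q5, q7}, q6→{q1, q4, q5}, q7→∅; union {q0, q1, q4, q5, q7}; ε-closure = {q0, q1, q4, q5, q6, q7}.
Read 'z': q0→{q0, q4}, q1→{q6}, q4→{q5}, q5→{q3, q4}, q6→{q1, q3, q6}, q7→{q1}; now {q0, q1, q3, q4, q5, q6}.
Read 'z': q0→{q0, q4}, q1→{q6}, q3→{q0}, q4→{q5}, q5→{q3, q4}, q6→{q1, q3, q6}; now {q0, q1, q3, q4, q5, q6}.
Read 'z': q0→{q0, q4}, q1→{q6}, q3→{q0}, q4→{q5}, q5→{q3, q4}, q6→{q1, q3, q6}; now {q0, q1, q3, q4, q5, q6}.
Read 'y': q0→{q0, q7}, q1→∅, q3→{q1, q3}, q4→{q1}, q5→{q2}, q6→{q0, q2}; union {q0, q1, q2, q3, q7}; ε-closure = {q0, q1, q2, q3, q6, q7}.
Read 'z': q0→{q0, q4}, q1→{q6}, q2→{q1}, q3→{q0}, q6→{q1, q3, q6}, q7→{q1}; now {q0, q1, q3, q4, q6}.
Read 'z': q0→{q0, q4}, q1→{q6}, q3→{q0}, q4→{q5}, q6→{q1, q3, q6}; now {q0, q1, q3, q4, q5, q6}.

{q0, q1, q3, q4, q5, q6}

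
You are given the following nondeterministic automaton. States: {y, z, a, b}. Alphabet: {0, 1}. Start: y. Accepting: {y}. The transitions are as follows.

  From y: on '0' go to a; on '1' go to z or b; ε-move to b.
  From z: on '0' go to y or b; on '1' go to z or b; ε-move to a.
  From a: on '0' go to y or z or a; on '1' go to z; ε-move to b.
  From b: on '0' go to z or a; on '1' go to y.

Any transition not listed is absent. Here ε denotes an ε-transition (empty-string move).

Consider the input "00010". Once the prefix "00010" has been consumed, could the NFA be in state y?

Yes

Start: ε-closure({y}) = {y, b}.
Read '0': {y, b} → {z, a, b}.
Read '0': {z, a, b} → {y, z, a, b}.
Read '0': {y, z, a, b} → {y, z, a, b}.
Read '1': {y, z, a, b} → {y, z, a, b}.
Read '0': {y, z, a, b} → {y, z, a, b}.
State y is in {y, z, a, b}.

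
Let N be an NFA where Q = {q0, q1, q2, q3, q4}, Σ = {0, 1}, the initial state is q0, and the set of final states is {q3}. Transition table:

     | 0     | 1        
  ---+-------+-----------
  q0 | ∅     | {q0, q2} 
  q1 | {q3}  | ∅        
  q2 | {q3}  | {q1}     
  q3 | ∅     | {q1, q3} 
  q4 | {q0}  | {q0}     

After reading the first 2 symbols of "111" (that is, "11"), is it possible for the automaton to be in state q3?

No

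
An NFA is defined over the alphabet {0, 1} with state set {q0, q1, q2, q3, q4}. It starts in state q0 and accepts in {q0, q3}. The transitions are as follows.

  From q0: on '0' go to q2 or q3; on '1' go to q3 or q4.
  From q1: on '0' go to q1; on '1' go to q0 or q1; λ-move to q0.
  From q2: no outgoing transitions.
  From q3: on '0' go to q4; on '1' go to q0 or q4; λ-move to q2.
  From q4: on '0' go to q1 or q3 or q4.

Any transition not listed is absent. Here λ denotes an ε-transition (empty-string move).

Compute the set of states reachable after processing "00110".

∅

Start in {q0}.
Read '0': q0→{q2, q3}; now {q2, q3}.
Read '0': q2→∅, q3→{q4}; now {q4}.
Read '1': q4→∅; now ∅.
The set is empty and remains empty for the remaining 2 symbols.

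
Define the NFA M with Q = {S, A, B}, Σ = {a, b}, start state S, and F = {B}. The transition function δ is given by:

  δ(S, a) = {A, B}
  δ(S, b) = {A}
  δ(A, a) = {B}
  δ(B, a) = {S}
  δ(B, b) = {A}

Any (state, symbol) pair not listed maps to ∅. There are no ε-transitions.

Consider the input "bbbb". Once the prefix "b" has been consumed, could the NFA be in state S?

No

Start in {S}.
Read 'b': S→{A}; now {A}.
State S is not in {A}.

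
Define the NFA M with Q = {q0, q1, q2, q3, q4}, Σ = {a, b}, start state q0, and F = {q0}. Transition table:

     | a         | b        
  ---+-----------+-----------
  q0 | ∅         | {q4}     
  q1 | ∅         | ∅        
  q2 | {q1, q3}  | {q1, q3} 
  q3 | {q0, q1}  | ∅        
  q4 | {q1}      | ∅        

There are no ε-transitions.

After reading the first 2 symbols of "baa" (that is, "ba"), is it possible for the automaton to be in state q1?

Yes

Start in {q0}.
Read 'b': q0→{q4}; now {q4}.
Read 'a': q4→{q1}; now {q1}.
State q1 is in {q1}.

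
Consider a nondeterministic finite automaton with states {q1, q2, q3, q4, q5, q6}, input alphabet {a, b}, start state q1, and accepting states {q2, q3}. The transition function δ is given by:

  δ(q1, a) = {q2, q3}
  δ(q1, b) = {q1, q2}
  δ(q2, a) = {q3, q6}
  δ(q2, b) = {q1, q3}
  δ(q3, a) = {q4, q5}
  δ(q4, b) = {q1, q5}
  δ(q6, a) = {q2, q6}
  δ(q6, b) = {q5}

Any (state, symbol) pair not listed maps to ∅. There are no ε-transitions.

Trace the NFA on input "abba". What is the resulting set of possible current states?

Start in {q1}.
Read 'a': q1→{q2, q3}; now {q2, q3}.
Read 'b': q2→{q1, q3}, q3→∅; now {q1, q3}.
Read 'b': q1→{q1, q2}, q3→∅; now {q1, q2}.
Read 'a': q1→{q2, q3}, q2→{q3, q6}; now {q2, q3, q6}.

{q2, q3, q6}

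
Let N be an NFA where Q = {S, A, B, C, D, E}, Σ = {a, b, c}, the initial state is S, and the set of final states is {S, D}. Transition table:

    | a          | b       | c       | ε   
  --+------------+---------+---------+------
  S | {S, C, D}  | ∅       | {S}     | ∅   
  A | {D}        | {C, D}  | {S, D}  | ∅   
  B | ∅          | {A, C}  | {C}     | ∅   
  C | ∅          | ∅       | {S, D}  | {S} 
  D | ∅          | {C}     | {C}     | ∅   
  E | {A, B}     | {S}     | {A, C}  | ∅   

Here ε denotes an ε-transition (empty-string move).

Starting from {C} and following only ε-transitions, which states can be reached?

{S, C}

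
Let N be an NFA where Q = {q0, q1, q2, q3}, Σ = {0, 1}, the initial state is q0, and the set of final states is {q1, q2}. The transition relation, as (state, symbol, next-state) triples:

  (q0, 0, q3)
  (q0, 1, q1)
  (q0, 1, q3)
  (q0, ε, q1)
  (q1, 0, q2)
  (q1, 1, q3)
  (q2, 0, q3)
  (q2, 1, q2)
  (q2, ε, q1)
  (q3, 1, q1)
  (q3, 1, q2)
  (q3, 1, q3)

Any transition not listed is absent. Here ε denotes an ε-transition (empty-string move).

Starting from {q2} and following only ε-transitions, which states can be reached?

{q1, q2}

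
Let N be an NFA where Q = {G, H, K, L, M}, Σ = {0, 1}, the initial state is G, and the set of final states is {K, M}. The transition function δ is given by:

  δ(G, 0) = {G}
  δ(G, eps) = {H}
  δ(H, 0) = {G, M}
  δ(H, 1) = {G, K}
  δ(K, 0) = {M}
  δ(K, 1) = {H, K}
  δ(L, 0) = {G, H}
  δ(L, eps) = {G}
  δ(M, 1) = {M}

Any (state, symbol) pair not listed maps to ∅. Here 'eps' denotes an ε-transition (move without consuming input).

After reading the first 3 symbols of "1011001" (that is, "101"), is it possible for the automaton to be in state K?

Start: ε-closure({G}) = {G, H}.
Read '1': {G, H} → {G, H, K}.
Read '0': {G, H, K} → {G, H, M}.
Read '1': {G, H, M} → {G, H, K, M}.
State K is in {G, H, K, M}.

Yes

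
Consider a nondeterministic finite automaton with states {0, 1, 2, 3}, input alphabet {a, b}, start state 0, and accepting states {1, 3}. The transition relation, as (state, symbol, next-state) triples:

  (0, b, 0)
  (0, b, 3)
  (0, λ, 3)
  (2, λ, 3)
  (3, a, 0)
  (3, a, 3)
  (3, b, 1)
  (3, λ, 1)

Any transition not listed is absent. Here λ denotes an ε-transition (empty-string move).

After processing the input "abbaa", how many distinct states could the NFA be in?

Start: ε-closure({0}) = {0, 1, 3}.
Read 'a': 0→∅, 1→∅, 3→{0, 3}; union {0, 3}; ε-closure = {0, 1, 3}.
Read 'b': 0→{0, 3}, 1→∅, 3→{1}; now {0, 1, 3}.
Read 'b': 0→{0, 3}, 1→∅, 3→{1}; now {0, 1, 3}.
Read 'a': 0→∅, 1→∅, 3→{0, 3}; union {0, 3}; ε-closure = {0, 1, 3}.
Read 'a': 0→∅, 1→∅, 3→{0, 3}; union {0, 3}; ε-closure = {0, 1, 3}.
That set has 3 states.

3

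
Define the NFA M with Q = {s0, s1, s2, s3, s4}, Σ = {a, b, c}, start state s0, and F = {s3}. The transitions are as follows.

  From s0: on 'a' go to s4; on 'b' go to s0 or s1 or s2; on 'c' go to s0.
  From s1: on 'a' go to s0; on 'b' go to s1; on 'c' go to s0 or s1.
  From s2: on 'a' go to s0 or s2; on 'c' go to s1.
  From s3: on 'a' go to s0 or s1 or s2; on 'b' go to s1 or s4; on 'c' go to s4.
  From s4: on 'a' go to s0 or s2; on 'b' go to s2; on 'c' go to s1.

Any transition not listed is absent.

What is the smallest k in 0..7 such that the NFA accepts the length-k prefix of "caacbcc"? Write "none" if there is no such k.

none

Start in {s0}.
Read 'c': {s0} → {s0}.
Read 'a': {s0} → {s4}.
Read 'a': {s4} → {s0, s2}.
Read 'c': {s0, s2} → {s0, s1}.
Read 'b': {s0, s1} → {s0, s1, s2}.
Read 'c': {s0, s1, s2} → {s0, s1}.
Read 'c': {s0, s1} → {s0, s1}.
No reachable set along the way intersects F.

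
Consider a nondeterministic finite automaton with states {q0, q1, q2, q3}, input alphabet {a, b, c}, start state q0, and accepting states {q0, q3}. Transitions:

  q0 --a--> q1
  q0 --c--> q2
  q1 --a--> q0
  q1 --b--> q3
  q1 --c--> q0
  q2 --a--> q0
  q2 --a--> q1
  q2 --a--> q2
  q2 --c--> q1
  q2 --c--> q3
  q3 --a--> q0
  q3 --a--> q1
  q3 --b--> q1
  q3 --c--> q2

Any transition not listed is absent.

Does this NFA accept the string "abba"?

Start in {q0}.
Read 'a': q0→{q1}; now {q1}.
Read 'b': q1→{q3}; now {q3}.
Read 'b': q3→{q1}; now {q1}.
Read 'a': q1→{q0}; now {q0}.
The final set {q0} contains the accepting state q0.

Yes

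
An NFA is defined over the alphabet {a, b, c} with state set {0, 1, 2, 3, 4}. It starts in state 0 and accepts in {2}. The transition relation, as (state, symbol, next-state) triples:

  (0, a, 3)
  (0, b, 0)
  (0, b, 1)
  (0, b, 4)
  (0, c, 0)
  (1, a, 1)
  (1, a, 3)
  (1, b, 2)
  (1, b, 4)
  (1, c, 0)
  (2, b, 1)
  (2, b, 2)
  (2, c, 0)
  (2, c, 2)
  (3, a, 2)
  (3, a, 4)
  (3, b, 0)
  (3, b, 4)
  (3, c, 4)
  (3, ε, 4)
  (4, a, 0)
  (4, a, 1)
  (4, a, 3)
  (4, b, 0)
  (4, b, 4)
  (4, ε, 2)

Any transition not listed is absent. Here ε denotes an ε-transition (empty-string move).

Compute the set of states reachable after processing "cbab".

Start in {0}.
Read 'c': 0→{0}; now {0}.
Read 'b': 0→{0, 1, 4}; union {0, 1, 4}; ε-closure = {0, 1, 2, 4}.
Read 'a': 0→{3}, 1→{1, 3}, 2→∅, 4→{0, 1, 3}; union {0, 1, 3}; ε-closure = {0, 1, 2, 3, 4}.
Read 'b': 0→{0, 1, 4}, 1→{2, 4}, 2→{1, 2}, 3→{0, 4}, 4→{0, 4}; now {0, 1, 2, 4}.

{0, 1, 2, 4}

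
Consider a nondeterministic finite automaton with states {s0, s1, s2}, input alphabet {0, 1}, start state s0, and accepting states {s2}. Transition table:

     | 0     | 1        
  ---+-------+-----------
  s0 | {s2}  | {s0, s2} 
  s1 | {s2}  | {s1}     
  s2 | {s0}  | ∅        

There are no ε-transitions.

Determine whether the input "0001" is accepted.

Start in {s0}.
Read '0': s0→{s2}; now {s2}.
Read '0': s2→{s0}; now {s0}.
Read '0': s0→{s2}; now {s2}.
Read '1': s2→∅; now ∅.
The final set ∅ contains no accepting state.

No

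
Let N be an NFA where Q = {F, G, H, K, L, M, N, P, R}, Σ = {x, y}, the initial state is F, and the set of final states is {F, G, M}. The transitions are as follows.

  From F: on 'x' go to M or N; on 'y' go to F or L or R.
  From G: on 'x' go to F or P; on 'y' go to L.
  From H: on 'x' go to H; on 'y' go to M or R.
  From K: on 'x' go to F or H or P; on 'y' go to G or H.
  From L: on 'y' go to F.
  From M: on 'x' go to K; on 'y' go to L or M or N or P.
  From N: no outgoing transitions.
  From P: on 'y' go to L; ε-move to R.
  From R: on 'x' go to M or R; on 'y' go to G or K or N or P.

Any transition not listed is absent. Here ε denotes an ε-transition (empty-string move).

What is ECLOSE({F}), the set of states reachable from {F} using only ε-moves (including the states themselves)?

{F}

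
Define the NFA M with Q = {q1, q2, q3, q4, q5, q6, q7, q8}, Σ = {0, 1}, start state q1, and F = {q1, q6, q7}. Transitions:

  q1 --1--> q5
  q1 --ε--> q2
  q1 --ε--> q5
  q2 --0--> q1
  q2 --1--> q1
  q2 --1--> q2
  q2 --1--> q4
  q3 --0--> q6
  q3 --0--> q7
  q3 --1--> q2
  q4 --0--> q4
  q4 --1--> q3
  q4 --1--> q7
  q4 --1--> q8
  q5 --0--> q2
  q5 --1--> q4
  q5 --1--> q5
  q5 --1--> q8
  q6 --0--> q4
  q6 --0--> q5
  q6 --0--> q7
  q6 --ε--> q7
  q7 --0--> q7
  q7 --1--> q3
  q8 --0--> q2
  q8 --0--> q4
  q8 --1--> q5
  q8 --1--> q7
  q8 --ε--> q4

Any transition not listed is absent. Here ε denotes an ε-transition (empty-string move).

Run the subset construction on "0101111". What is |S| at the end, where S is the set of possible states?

7

Start: ε-closure({q1}) = {q1, q2, q5}.
Read '0': q1→∅, q2→{q1}, q5→{q2}; union {q1, q2}; ε-closure = {q1, q2, q5}.
Read '1': q1→{q5}, q2→{q1, q2, q4}, q5→{q4, q5, q8}; now {q1, q2, q4, q5, q8}.
Read '0': q1→∅, q2→{q1}, q4→{q4}, q5→{q2}, q8→{q2, q4}; union {q1, q2, q4}; ε-closure = {q1, q2, q4, q5}.
Read '1': q1→{q5}, q2→{q1, q2, q4}, q4→{q3, q7, q8}, q5→{q4, q5, q8}; now {q1, q2, q3, q4, q5, q7, q8}.
Read '1': q1→{q5}, q2→{q1, q2, q4}, q3→{q2}, q4→{q3, q7, q8}, q5→{q4, q5, q8}, q7→{q3}, q8→{q5, q7}; now {q1, q2, q3, q4, q5, q7, q8}.
Read '1': q1→{q5}, q2→{q1, q2, q4}, q3→{q2}, q4→{q3, q7, q8}, q5→{q4, q5, q8}, q7→{q3}, q8→{q5, q7}; now {q1, q2, q3, q4, q5, q7, q8}.
Read '1': q1→{q5}, q2→{q1, q2, q4}, q3→{q2}, q4→{q3, q7, q8}, q5→{q4, q5, q8}, q7→{q3}, q8→{q5, q7}; now {q1, q2, q3, q4, q5, q7, q8}.
That set has 7 states.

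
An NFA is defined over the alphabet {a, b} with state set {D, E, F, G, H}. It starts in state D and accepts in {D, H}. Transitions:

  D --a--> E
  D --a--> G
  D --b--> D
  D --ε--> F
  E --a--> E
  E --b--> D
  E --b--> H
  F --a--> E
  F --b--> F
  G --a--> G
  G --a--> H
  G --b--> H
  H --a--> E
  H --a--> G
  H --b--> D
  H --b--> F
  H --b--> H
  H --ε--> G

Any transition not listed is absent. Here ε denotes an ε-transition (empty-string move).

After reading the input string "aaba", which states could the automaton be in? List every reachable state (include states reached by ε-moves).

Start: ε-closure({D}) = {D, F}.
Read 'a': D→{E, G}, F→{E}; now {E, G}.
Read 'a': E→{E}, G→{G, H}; now {E, G, H}.
Read 'b': E→{D, H}, G→{H}, H→{D, F, H}; union {D, F, H}; ε-closure = {D, F, G, H}.
Read 'a': D→{E, G}, F→{E}, G→{G, H}, H→{E, G}; now {E, G, H}.

{E, G, H}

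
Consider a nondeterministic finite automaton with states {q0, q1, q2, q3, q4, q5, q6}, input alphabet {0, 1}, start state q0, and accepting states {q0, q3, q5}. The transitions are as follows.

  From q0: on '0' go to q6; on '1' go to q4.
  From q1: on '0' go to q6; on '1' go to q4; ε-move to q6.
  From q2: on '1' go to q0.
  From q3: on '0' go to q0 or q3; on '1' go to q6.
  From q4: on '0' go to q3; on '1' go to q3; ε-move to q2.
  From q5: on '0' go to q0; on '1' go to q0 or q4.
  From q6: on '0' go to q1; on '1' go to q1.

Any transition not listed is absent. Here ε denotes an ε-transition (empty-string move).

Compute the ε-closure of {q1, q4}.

Begin with {q1, q4}.
ε-move q4 → q2; add q2.
ε-move q1 → q6; add q6.

{q1, q2, q4, q6}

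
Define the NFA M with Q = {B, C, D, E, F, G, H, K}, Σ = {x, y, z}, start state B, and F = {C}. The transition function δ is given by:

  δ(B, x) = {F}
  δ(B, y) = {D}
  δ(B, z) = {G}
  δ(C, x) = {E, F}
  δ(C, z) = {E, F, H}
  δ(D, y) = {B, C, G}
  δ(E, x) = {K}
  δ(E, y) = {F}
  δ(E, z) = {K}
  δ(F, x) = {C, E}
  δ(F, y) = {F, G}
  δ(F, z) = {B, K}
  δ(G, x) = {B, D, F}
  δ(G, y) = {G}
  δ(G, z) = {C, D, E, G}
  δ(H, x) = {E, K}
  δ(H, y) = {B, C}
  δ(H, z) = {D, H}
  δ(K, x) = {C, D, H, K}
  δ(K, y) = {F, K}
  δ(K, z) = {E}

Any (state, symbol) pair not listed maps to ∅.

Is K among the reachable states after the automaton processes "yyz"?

No

Start in {B}.
Read 'y': B→{D}; now {D}.
Read 'y': D→{B, C, G}; now {B, C, G}.
Read 'z': B→{G}, C→{E, F, H}, G→{C, D, E, G}; now {C, D, E, F, G, H}.
State K is not in {C, D, E, F, G, H}.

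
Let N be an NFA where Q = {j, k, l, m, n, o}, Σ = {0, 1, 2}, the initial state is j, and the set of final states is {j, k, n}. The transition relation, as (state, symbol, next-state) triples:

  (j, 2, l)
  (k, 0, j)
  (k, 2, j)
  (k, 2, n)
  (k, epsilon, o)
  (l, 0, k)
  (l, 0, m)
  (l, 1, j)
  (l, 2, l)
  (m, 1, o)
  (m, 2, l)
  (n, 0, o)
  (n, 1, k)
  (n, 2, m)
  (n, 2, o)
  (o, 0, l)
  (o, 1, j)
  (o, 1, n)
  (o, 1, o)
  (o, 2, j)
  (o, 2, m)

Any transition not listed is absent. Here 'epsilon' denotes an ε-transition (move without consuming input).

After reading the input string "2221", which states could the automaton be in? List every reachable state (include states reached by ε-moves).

{j}

Start in {j}.
Read '2': {j} → {l}.
Read '2': {l} → {l}.
Read '2': {l} → {l}.
Read '1': {l} → {j}.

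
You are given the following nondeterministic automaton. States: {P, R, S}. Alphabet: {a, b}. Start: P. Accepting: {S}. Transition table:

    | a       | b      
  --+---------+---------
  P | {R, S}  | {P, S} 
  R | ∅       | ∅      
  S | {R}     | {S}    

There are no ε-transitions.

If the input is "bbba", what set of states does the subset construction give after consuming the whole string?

{R, S}

Start in {P}.
Read 'b': P→{P, S}; now {P, S}.
Read 'b': P→{P, S}, S→{S}; now {P, S}.
Read 'b': P→{P, S}, S→{S}; now {P, S}.
Read 'a': P→{R, S}, S→{R}; now {R, S}.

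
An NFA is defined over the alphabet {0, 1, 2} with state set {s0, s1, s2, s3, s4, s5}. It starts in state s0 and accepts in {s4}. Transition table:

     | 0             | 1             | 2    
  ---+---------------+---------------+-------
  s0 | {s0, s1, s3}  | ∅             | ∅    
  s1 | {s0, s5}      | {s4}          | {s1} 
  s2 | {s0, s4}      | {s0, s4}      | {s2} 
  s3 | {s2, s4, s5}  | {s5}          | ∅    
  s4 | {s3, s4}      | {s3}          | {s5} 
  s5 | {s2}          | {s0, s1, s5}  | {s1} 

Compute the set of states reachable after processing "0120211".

{s3}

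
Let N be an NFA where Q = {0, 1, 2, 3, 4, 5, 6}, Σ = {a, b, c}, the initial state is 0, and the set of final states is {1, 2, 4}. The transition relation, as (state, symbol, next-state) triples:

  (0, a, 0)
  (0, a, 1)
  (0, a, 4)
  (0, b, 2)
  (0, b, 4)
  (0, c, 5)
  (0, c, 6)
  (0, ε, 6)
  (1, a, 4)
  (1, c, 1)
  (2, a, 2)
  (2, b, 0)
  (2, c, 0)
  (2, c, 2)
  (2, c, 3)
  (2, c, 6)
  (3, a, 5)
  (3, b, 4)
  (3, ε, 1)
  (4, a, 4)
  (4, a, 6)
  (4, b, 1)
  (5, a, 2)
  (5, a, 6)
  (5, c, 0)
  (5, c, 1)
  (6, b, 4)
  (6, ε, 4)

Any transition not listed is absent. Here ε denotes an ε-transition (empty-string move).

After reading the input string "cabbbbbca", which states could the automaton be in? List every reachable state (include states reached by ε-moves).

Start: ε-closure({0}) = {0, 4, 6}.
Read 'c': 0→{5, 6}, 4→∅, 6→∅; union {5, 6}; ε-closure = {4, 5, 6}.
Read 'a': 4→{4, 6}, 5→{2, 6}, 6→∅; now {2, 4, 6}.
Read 'b': 2→{0}, 4→{1}, 6→{4}; union {0, 1, 4}; ε-closure = {0, 1, 4, 6}.
Read 'b': 0→{2, 4}, 1→∅, 4→{1}, 6→{4}; now {1, 2, 4}.
Read 'b': 1→∅, 2→{0}, 4→{1}; union {0, 1}; ε-closure = {0, 1, 4, 6}.
Read 'b': 0→{2, 4}, 1→∅, 4→{1}, 6→{4}; now {1, 2, 4}.
Read 'b': 1→∅, 2→{0}, 4→{1}; union {0, 1}; ε-closure = {0, 1, 4, 6}.
Read 'c': 0→{5, 6}, 1→{1}, 4→∅, 6→∅; union {1, 5, 6}; ε-closure = {1, 4, 5, 6}.
Read 'a': 1→{4}, 4→{4, 6}, 5→{2, 6}, 6→∅; now {2, 4, 6}.

{2, 4, 6}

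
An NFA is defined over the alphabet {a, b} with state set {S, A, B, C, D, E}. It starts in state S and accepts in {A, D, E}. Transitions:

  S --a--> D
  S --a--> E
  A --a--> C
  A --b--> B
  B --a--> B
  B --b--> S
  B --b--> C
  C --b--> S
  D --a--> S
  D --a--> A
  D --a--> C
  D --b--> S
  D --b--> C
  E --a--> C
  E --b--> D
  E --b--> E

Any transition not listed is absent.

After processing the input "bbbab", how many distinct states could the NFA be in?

Start in {S}.
Read 'b': {S} → ∅.
The set is empty and remains empty for the remaining 4 symbols.
That set has 0 states.

0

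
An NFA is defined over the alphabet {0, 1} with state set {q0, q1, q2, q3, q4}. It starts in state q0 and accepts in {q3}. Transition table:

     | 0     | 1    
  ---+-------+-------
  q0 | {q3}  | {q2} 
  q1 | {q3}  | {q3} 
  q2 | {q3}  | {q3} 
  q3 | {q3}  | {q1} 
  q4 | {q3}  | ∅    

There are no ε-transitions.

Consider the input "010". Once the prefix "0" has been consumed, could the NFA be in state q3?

Yes

Start in {q0}.
Read '0': q0→{q3}; now {q3}.
State q3 is in {q3}.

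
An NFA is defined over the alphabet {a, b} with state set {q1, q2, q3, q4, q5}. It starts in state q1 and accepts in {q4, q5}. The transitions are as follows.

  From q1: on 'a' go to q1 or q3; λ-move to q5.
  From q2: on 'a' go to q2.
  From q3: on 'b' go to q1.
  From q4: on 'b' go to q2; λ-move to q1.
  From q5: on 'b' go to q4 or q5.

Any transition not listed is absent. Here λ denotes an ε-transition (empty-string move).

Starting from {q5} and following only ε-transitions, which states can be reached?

Begin with {q5}.
No ε-moves leave this set, so the closure equals the set itself.

{q5}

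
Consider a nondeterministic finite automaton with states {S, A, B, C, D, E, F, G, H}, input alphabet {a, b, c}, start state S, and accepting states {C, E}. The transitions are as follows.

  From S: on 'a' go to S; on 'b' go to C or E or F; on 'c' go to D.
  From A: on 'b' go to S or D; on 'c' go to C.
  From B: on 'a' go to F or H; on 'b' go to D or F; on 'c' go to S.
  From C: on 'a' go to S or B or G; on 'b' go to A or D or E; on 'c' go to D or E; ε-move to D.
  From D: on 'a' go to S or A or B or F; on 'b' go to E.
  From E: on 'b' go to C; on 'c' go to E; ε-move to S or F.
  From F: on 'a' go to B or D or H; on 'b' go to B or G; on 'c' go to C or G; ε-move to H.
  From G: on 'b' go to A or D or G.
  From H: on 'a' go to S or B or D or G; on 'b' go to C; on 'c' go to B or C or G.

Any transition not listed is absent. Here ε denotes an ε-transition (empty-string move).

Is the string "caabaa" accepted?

No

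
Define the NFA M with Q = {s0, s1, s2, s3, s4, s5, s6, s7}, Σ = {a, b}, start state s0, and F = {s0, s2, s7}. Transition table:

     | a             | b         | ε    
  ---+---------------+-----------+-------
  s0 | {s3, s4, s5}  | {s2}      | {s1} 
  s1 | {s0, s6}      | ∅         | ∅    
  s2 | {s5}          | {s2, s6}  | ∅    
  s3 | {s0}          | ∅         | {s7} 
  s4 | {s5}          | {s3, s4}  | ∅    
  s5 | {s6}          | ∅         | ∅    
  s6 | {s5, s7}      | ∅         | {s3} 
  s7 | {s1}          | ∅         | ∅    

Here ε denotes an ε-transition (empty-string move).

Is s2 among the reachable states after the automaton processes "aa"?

No

Start: ε-closure({s0}) = {s0, s1}.
Read 'a': s0→{s3, s4, s5}, s1→{s0, s6}; union {s0, s3, s4, s5, s6}; ε-closure = {s0, s1, s3, s4, s5, s6, s7}.
Read 'a': s0→{s3, s4, s5}, s1→{s0, s6}, s3→{s0}, s4→{s5}, s5→{s6}, s6→{s5, s7}, s7→{s1}; now {s0, s1, s3, s4, s5, s6, s7}.
State s2 is not in {s0, s1, s3, s4, s5, s6, s7}.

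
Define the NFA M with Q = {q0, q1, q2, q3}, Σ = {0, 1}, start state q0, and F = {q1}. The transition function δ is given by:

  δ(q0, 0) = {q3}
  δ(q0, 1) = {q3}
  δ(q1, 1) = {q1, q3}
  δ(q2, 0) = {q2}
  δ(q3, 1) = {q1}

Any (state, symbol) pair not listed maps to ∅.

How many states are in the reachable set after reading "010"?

0

Start in {q0}.
Read '0': {q0} → {q3}.
Read '1': {q3} → {q1}.
Read '0': {q1} → ∅.
That set has 0 states.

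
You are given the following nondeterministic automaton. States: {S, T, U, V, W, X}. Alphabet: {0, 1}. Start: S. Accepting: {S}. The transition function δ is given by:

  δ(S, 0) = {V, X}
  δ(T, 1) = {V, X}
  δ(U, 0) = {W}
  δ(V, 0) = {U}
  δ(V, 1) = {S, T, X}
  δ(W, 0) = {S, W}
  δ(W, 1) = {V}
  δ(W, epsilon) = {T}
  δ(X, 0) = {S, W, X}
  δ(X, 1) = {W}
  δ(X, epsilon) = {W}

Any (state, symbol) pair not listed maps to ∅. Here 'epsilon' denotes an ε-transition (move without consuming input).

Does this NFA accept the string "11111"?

No

Start in {S}.
Read '1': S→∅; now ∅.
The set is empty and remains empty for the remaining 4 symbols.
The final set ∅ contains no accepting state.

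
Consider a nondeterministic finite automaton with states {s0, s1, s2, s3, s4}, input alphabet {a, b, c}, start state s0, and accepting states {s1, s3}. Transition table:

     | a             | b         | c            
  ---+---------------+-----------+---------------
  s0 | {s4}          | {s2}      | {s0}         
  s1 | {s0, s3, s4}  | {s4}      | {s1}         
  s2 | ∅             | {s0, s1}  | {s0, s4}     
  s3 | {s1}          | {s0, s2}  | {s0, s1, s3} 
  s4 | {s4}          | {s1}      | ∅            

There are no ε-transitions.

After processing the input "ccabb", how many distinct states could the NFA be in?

1

Start in {s0}.
Read 'c': s0→{s0}; now {s0}.
Read 'c': s0→{s0}; now {s0}.
Read 'a': s0→{s4}; now {s4}.
Read 'b': s4→{s1}; now {s1}.
Read 'b': s1→{s4}; now {s4}.
That set has 1 state.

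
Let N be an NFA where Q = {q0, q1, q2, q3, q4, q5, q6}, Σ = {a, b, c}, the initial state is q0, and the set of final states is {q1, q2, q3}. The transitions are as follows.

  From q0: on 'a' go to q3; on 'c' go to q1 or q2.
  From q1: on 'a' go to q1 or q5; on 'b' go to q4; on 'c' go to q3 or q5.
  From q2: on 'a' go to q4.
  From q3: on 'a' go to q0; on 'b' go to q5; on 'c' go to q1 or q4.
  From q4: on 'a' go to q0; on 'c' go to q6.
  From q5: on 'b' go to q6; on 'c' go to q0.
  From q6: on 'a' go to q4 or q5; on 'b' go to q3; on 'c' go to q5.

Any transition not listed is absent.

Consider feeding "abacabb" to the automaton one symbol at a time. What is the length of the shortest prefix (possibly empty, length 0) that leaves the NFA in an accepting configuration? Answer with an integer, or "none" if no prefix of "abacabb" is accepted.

1

Start in {q0}.
Read 'a': {q0} → {q3}.
None of the earlier sets intersect F, but {q3} does.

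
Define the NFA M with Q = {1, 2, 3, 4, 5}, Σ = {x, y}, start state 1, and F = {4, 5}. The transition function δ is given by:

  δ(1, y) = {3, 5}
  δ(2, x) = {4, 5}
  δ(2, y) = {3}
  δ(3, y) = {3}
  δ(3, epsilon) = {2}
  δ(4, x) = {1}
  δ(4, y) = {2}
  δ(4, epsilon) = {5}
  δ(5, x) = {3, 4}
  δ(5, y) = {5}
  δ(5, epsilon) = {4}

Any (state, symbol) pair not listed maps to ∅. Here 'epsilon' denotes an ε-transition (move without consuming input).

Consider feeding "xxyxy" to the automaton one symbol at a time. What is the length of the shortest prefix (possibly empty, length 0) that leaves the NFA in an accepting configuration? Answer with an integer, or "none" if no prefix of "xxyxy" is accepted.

none

Start in {1}.
Read 'x': 1→∅; now ∅.
The set is empty and remains empty for the remaining 4 symbols.
No reachable set along the way intersects F.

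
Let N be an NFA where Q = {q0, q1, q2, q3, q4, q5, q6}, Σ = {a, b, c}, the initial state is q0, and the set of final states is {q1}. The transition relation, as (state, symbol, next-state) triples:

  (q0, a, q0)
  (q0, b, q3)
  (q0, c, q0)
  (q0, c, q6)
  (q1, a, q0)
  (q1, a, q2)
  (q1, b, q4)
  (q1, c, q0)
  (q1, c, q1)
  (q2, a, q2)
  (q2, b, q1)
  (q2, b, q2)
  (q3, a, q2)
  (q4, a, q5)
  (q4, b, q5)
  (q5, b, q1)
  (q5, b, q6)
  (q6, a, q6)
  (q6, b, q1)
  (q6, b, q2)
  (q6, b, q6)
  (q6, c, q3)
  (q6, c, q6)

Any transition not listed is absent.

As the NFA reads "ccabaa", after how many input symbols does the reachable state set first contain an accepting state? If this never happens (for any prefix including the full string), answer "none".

4

Start in {q0}.
Read 'c': q0→{q0, q6}; now {q0, q6}.
Read 'c': q0→{q0, q6}, q6→{q3, q6}; now {q0, q3, q6}.
Read 'a': q0→{q0}, q3→{q2}, q6→{q6}; now {q0, q2, q6}.
Read 'b': q0→{q3}, q2→{q1, q2}, q6→{q1, q2, q6}; now {q1, q2, q3, q6}.
None of the earlier sets intersect F, but {q1, q2, q3, q6} does.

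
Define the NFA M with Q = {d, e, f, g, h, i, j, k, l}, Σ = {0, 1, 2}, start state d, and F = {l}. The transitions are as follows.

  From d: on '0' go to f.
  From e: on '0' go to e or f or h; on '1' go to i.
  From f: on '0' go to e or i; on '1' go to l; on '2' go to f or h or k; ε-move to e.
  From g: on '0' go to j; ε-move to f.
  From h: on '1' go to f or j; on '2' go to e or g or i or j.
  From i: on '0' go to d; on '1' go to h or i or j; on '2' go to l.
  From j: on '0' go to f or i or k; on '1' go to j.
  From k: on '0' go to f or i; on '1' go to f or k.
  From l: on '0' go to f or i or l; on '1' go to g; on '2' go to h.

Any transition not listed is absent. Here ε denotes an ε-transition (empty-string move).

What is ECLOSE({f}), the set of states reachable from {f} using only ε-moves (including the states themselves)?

{e, f}

Begin with {f}.
ε-move f → e; add e.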